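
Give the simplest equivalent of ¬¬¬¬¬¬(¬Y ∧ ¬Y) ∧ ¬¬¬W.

¬Y ∧ ¬W

¬¬¬¬¬¬(¬Y ∧ ¬Y) ∧ ¬¬¬W
= ¬¬¬¬¬¬(¬Y ∧ ¬Y) ∧ ¬W   (double negation)
= ¬¬¬¬(¬Y ∧ ¬Y) ∧ ¬W   (double negation)
= ¬¬¬¬¬Y ∧ ¬W   (idempotence)
= ¬¬¬Y ∧ ¬W   (double negation)
= ¬Y ∧ ¬W   (double negation)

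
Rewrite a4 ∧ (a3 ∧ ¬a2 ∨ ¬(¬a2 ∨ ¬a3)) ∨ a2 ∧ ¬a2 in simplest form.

a4 ∧ a3

a4 ∧ (a3 ∧ ¬a2 ∨ ¬(¬a2 ∨ ¬a3)) ∨ a2 ∧ ¬a2
= a4 ∧ (a3 ∧ ¬a2 ∨ a2 ∧ a3) ∨ a2 ∧ ¬a2   (De Morgan)
= a4 ∧ (a3 ∧ ¬a2 ∨ a2 ∧ a3)   (complement / identity)
= a4 ∧ a3   (distribution)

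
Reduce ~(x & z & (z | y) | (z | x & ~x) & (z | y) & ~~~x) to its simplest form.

~z

~(x & z & (z | y) | (z | x & ~x) & (z | y) & ~~~x)
= ~(x & z & (z | y) | z & (z | y) & ~~~x)   [complement / identity]
= ~(x & z & (z | y) | z & (z | y) & ~x)   [double negation]
= ~(z & (z | y))   [distribution]
= ~z   [absorption]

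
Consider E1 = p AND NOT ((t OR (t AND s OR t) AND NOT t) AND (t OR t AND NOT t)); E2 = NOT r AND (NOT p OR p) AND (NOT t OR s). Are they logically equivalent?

No

E1: p AND NOT ((t OR (t AND s OR t) AND NOT t) AND (t OR t AND NOT t))
    = p AND NOT ((t OR t AND NOT t) AND (t OR t AND NOT t))   — absorption
    = p AND NOT (t OR t AND NOT t)   — idempotence
    = p AND NOT t   — complement / identity
E2: NOT r AND (NOT p OR p) AND (NOT t OR s)
    = NOT r AND (NOT t OR s)   — complement / identity
These differ: at p=0, r=0, s=1, t=1, E1 = 0 but E2 = 1.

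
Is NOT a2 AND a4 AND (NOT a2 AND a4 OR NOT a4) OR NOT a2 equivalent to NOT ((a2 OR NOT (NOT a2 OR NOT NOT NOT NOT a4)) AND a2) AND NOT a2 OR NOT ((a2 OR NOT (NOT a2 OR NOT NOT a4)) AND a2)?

E1: NOT a2 AND a4 AND (NOT a2 AND a4 OR NOT a4) OR NOT a2
    = NOT a2 AND a4 OR NOT a2   (absorption)
    = NOT a2   (absorption)
E2: NOT ((a2 OR NOT (NOT a2 OR NOT NOT NOT NOT a4)) AND a2) AND NOT a2 OR NOT ((a2 OR NOT (NOT a2 OR NOT NOT a4)) AND a2)
    = NOT ((a2 OR NOT (NOT a2 OR NOT NOT a4)) AND a2) AND NOT a2 OR NOT ((a2 OR NOT (NOT a2 OR NOT NOT a4)) AND a2)   (double negation)
    = NOT ((a2 OR NOT (NOT a2 OR NOT NOT a4)) AND a2)   (absorption)
    = NOT ((a2 OR a2 AND NOT a4) AND a2)   (De Morgan)
    = NOT (a2 AND a2)   (absorption)
    = NOT a2   (idempotence)
Both reduce to NOT a2, so they are equivalent.

Yes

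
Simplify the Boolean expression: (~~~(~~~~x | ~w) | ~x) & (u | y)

~x & (u | y)

(~~~(~~~~x | ~w) | ~x) & (u | y)
= (~~(~~~x & w) | ~x) & (u | y)   (De Morgan)
= (~~~x & w | ~x) & (u | y)   (double negation)
= (~x & w | ~x) & (u | y)   (double negation)
= ~x & (u | y)   (absorption)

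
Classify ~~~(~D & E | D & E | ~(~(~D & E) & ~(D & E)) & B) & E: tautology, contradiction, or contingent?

~~~(~D & E | D & E | ~(~(~D & E) & ~(D & E)) & B) & E
= ~~~(~D & E | D & E | (~D & E | D & E) & B) & E   [De Morgan]
= ~~~(~D & E | D & E) & E   [absorption]
= ~(~D & E | D & E) & E   [double negation]
= ~E & E   [distribution]
= 0   [complement]

contradiction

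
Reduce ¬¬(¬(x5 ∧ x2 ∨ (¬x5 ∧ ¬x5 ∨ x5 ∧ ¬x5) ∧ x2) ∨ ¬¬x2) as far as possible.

True

¬¬(¬(x5 ∧ x2 ∨ (¬x5 ∧ ¬x5 ∨ x5 ∧ ¬x5) ∧ x2) ∨ ¬¬x2)
= ¬¬(¬(x5 ∧ x2 ∨ ¬x5 ∧ x2) ∨ ¬¬x2)   (distribution)
= ¬¬(¬x2 ∨ ¬¬x2)   (distribution)
= ¬¬(¬x2 ∨ x2)   (double negation)
= ¬x2 ∨ x2   (double negation)
= True   (complement)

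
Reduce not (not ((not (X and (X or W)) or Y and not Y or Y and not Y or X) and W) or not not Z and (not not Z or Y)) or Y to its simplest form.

W and not Z or Y

not (not ((not (X and (X or W)) or Y and not Y or Y and not Y or X) and W) or not not Z and (not not Z or Y)) or Y
= not (not ((not (X and (X or W)) or Y and not Y or X) and W) or not not Z and (not not Z or Y)) or Y   [idempotence]
= not (not ((not (X and (X or W)) or Y and not Y or X) and W) or not not Z) or Y   [absorption]
= not (not ((not (X and (X or W)) or X) and W) or not not Z) or Y   [complement / identity]
= not (not ((not X or X) and W) or not not Z) or Y   [absorption]
= not (not W or not not Z) or Y   [complement / identity]
= W and not Z or Y   [De Morgan]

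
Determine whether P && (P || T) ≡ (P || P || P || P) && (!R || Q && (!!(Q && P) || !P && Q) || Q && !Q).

E1: P && (P || T)
    = P
E2: (P || P || P || P) && (!R || Q && (!!(Q && P) || !P && Q) || Q && !Q)
    = (P || P || P || P) && (!R || Q && (Q && P || !P && Q) || Q && !Q)
    = (P || P) && (!R || Q && (Q && P || !P && Q) || Q && !Q)
    = P && (!R || Q && (Q && P || !P && Q) || Q && !Q)
    = P && (!R || Q && Q || Q && !Q)
    = P && (!R || Q)
These differ: at P=1, Q=0, R=1, T=1, E1 = 1 but E2 = 0.

No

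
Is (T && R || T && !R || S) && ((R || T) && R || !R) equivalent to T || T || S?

E1: (T && R || T && !R || S) && ((R || T) && R || !R)
    = (T && R || T && !R || S) && (R || !R)   [absorption]
    = (T || S) && (R || !R)   [distribution]
    = T || S   [complement / identity]
E2: T || T || S
    = T || S   [idempotence]
Both reduce to T || S, so they are equivalent.

Yes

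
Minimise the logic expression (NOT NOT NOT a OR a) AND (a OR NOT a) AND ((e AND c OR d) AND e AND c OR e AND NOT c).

e

(NOT NOT NOT a OR a) AND (a OR NOT a) AND ((e AND c OR d) AND e AND c OR e AND NOT c)
= (NOT NOT NOT a OR a) AND (a OR NOT a) AND (e AND c OR e AND NOT c)   (absorption)
= (NOT a OR a) AND (a OR NOT a) AND (e AND c OR e AND NOT c)   (double negation)
= (NOT a OR a) AND (e AND c OR e AND NOT c)   (complement / identity)
= e AND c OR e AND NOT c   (complement / identity)
= e   (distribution)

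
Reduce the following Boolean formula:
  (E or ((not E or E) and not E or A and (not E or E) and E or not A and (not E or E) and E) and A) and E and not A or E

E

(E or ((not E or E) and not E or A and (not E or E) and E or not A and (not E or E) and E) and A) and E and not A or E
= (E or ((not E or E) and not E or (not E or E) and E) and A) and E and not A or E   (distribution)
= (E or (not E or E) and A) and E and not A or E   (distribution)
= (E or A) and E and not A or E   (complement / identity)
= E and not A or E   (absorption)
= E   (absorption)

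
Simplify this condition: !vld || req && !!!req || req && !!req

!vld || req

!vld || req && !!!req || req && !!req
= !vld || req && !req || req && !!req   (double negation)
= !vld || req && !req || req && req   (double negation)
= !vld || req && (!req || req)   (distribution)
= !vld || req   (complement / identity)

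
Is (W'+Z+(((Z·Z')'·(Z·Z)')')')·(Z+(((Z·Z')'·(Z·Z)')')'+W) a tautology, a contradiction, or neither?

tautology

(W'+Z+(((Z·Z')'·(Z·Z)')')')·(Z+(((Z·Z')'·(Z·Z)')')'+W)
= Z+(((Z·Z')'·(Z·Z)')')'+W'·W   [distribution]
= Z+(((Z·Z')'·(Z·Z)')')'   [complement / identity]
= Z+(Z·Z'+Z·Z)'   [De Morgan]
= Z+Z'   [distribution]
= 1   [complement]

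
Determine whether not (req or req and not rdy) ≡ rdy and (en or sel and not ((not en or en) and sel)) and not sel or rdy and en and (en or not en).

No

E1: not (req or req and not rdy)
    = not req   (absorption)
E2: rdy and (en or sel and not ((not en or en) and sel)) and not sel or rdy and en and (en or not en)
    = rdy and (en or sel and not sel) and not sel or rdy and en and (en or not en)   (complement / identity)
    = rdy and (en or sel and not sel) and not sel or rdy and en   (complement / identity)
    = rdy and en and not sel or rdy and en   (complement / identity)
    = rdy and en   (absorption)
These differ: at en=1, rdy=0, req=0, sel=0, E1 = 1 but E2 = 0.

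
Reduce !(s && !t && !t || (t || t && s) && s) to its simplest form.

!s

!(s && !t && !t || (t || t && s) && s)
= !(s && !t || (t || t && s) && s)   — idempotence
= !(s && !t || t && s)   — absorption
= !s   — distribution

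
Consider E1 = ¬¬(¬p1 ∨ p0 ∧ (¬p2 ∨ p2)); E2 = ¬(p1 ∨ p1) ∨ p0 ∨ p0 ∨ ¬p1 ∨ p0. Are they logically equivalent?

E1: ¬¬(¬p1 ∨ p0 ∧ (¬p2 ∨ p2))
    = ¬¬(¬p1 ∨ p0)   (complement / identity)
    = ¬p1 ∨ p0   (double negation)
E2: ¬(p1 ∨ p1) ∨ p0 ∨ p0 ∨ ¬p1 ∨ p0
    = ¬p1 ∨ p0 ∨ p0 ∨ ¬p1 ∨ p0   (idempotence)
    = ¬p1 ∨ p0 ∨ ¬p1 ∨ p0   (idempotence)
    = ¬p1 ∨ p0   (idempotence)
Both reduce to ¬p1 ∨ p0, so they are equivalent.

Yes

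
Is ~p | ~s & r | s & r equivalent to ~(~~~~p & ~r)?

E1: ~p | ~s & r | s & r
    = ~p | r
E2: ~(~~~~p & ~r)
    = ~(~~p & ~r)
    = ~p | r
Both reduce to ~p | r, so they are equivalent.

Yes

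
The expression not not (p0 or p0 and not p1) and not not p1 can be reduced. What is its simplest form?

not not (p0 or p0 and not p1) and not not p1
= not not (p0 or p0 and not p1) and p1   (double negation)
= not not p0 and p1   (absorption)
= p0 and p1   (double negation)

p0 and p1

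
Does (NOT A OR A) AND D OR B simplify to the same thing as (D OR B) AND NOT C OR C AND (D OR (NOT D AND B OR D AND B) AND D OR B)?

E1: (NOT A OR A) AND D OR B
    = D OR B   (complement / identity)
E2: (D OR B) AND NOT C OR C AND (D OR (NOT D AND B OR D AND B) AND D OR B)
    = (D OR B) AND NOT C OR C AND (D OR B AND D OR B)   (distribution)
    = (D OR B) AND NOT C OR C AND (D OR B)   (absorption)
    = D OR B   (distribution)
Both reduce to D OR B, so they are equivalent.

Yes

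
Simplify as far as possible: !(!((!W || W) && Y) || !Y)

Y

!(!((!W || W) && Y) || !Y)
= !(!Y || !Y)   — complement / identity
= !!Y   — idempotence
= Y   — double negation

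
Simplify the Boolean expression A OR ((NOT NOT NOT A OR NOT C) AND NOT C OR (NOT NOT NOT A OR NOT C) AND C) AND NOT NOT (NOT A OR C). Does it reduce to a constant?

TRUE

A OR ((NOT NOT NOT A OR NOT C) AND NOT C OR (NOT NOT NOT A OR NOT C) AND C) AND NOT NOT (NOT A OR C)
= A OR (NOT NOT NOT A OR NOT C) AND NOT NOT (NOT A OR C)
= A OR (NOT NOT NOT A OR NOT C) AND (NOT A OR C)
= A OR (NOT A OR NOT C) AND (NOT A OR C)
= A OR NOT A OR NOT C AND C
= A OR NOT A
= TRUE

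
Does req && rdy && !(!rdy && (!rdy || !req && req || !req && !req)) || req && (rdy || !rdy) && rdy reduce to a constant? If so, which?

no

req && rdy && !(!rdy && (!rdy || !req && req || !req && !req)) || req && (rdy || !rdy) && rdy
= req && rdy && !(!rdy && (!rdy || !req)) || req && (rdy || !rdy) && rdy   [distribution]
= req && rdy && !!rdy || req && (rdy || !rdy) && rdy   [absorption]
= req && rdy && rdy || req && (rdy || !rdy) && rdy   [double negation]
= req && rdy && rdy || req && rdy   [complement / identity]
= req && rdy   [absorption]
This depends on rdy, req, so it is not a constant.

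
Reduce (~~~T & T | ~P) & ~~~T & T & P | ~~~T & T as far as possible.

0

(~~~T & T | ~P) & ~~~T & T & P | ~~~T & T
= ~~~T & T & P | ~~~T & T   [absorption]
= ~~~T & T   [absorption]
= ~T & T   [double negation]
= 0   [complement]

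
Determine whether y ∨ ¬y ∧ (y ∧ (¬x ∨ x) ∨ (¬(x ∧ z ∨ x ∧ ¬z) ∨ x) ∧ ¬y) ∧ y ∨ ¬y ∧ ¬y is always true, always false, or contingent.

always true

y ∨ ¬y ∧ (y ∧ (¬x ∨ x) ∨ (¬(x ∧ z ∨ x ∧ ¬z) ∨ x) ∧ ¬y) ∧ y ∨ ¬y ∧ ¬y
= y ∨ ¬y ∧ (y ∧ (¬x ∨ x) ∨ (¬x ∨ x) ∧ ¬y) ∧ y ∨ ¬y ∧ ¬y   [distribution]
= y ∨ ¬y ∧ (¬x ∨ x) ∧ y ∨ ¬y ∧ ¬y   [distribution]
= y ∨ ¬y ∧ y ∨ ¬y ∧ ¬y   [complement / identity]
= y ∨ (y ∨ ¬y) ∧ ¬y   [distribution]
= y ∨ ¬y   [complement / identity]
= True   [complement]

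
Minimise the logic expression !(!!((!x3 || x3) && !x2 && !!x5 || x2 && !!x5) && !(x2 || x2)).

!x5 || x2

!(!!((!x3 || x3) && !x2 && !!x5 || x2 && !!x5) && !(x2 || x2))
= !(((!x3 || x3) && !x2 && !!x5 || x2 && !!x5) && !(x2 || x2))   (double negation)
= !((!x2 && !!x5 || x2 && !!x5) && !(x2 || x2))   (complement / identity)
= !(!!x5 && !(x2 || x2))   (distribution)
= !x5 || x2 || x2   (De Morgan)
= !x5 || x2   (idempotence)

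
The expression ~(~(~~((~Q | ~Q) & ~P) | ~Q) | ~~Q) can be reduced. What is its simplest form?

~(~(~~((~Q | ~Q) & ~P) | ~Q) | ~~Q)
= ~(~((~Q | ~Q) & ~P | ~Q) | ~~Q)
= ~(~(~Q & ~P | ~Q) | ~~Q)
= ~(~~Q | ~~Q)
= ~~~Q
= ~Q

~Q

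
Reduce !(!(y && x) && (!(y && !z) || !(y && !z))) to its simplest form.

y && (x || !z)

!(!(y && x) && (!(y && !z) || !(y && !z)))
= !(!(y && x) && !(y && !z))   [idempotence]
= y && x || y && !z   [De Morgan]
= y && (x || !z)   [distribution]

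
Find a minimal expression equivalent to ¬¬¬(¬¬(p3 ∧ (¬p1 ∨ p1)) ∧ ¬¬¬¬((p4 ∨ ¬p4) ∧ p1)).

¬¬¬(¬¬(p3 ∧ (¬p1 ∨ p1)) ∧ ¬¬¬¬((p4 ∨ ¬p4) ∧ p1))
= ¬¬¬(¬¬p3 ∧ ¬¬¬¬((p4 ∨ ¬p4) ∧ p1))   [complement / identity]
= ¬¬¬(¬¬p3 ∧ ¬¬((p4 ∨ ¬p4) ∧ p1))   [double negation]
= ¬(¬¬p3 ∧ ¬¬((p4 ∨ ¬p4) ∧ p1))   [double negation]
= ¬(¬¬p3 ∧ ¬¬p1)   [complement / identity]
= ¬p3 ∨ ¬p1   [De Morgan]

¬p3 ∨ ¬p1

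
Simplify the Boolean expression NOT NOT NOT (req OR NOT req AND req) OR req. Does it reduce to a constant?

TRUE

NOT NOT NOT (req OR NOT req AND req) OR req
= NOT NOT NOT req OR req   (complement / identity)
= NOT req OR req   (double negation)
= TRUE   (complement)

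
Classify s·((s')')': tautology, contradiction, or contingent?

contradiction

s·((s')')'
= s·s'   — double negation
= 0   — complement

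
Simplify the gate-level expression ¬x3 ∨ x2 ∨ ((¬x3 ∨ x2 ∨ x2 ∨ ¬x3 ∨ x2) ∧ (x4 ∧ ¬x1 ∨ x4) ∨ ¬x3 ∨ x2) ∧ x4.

¬x3 ∨ x2 ∨ ((¬x3 ∨ x2 ∨ x2 ∨ ¬x3 ∨ x2) ∧ (x4 ∧ ¬x1 ∨ x4) ∨ ¬x3 ∨ x2) ∧ x4
= ¬x3 ∨ x2 ∨ ((¬x3 ∨ x2 ∨ x2 ∨ ¬x3 ∨ x2) ∧ x4 ∨ ¬x3 ∨ x2) ∧ x4   [absorption]
= ¬x3 ∨ x2 ∨ ((¬x3 ∨ x2 ∨ ¬x3 ∨ x2) ∧ x4 ∨ ¬x3 ∨ x2) ∧ x4   [idempotence]
= ¬x3 ∨ x2 ∨ ((¬x3 ∨ x2) ∧ x4 ∨ ¬x3 ∨ x2) ∧ x4   [idempotence]
= ¬x3 ∨ x2 ∨ (¬x3 ∨ x2) ∧ x4   [absorption]
= ¬x3 ∨ x2   [absorption]

¬x3 ∨ x2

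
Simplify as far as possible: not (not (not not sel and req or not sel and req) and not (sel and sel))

not (not (not not sel and req or not sel and req) and not (sel and sel))
= not (not (sel and req or not sel and req) and not (sel and sel))   (double negation)
= not (not (sel and req or not sel and req) and not sel)   (idempotence)
= not (not req and not sel)   (distribution)
= req or sel   (De Morgan)

req or sel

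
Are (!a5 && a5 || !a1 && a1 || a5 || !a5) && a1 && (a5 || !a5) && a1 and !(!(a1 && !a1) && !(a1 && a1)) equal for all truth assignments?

Yes

E1: (!a5 && a5 || !a1 && a1 || a5 || !a5) && a1 && (a5 || !a5) && a1
    = (!a5 && a5 || a5 || !a5) && a1 && (a5 || !a5) && a1   [complement / identity]
    = (a5 || !a5) && a1 && (a5 || !a5) && a1   [complement / identity]
    = (a5 || !a5) && a1   [idempotence]
    = a1   [complement / identity]
E2: !(!(a1 && !a1) && !(a1 && a1))
    = a1 && !a1 || a1 && a1   [De Morgan]
    = a1   [distribution]
Both reduce to a1, so they are equivalent.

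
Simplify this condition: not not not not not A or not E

not A or not E

not not not not not A or not E
= not not not A or not E
= not A or not E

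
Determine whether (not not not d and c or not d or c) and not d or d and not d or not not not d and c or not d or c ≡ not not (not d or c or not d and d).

E1: (not not not d and c or not d or c) and not d or d and not d or not not not d and c or not d or c
    = (not not not d and c or not d or c) and not d or not not not d and c or not d or c   — complement / identity
    = not not not d and c or not d or c   — absorption
    = not d and c or not d or c   — double negation
    = not d or c   — absorption
E2: not not (not d or c or not d and d)
    = not not (not d or c)   — complement / identity
    = not d or c   — double negation
Both reduce to not d or c, so they are equivalent.

Yes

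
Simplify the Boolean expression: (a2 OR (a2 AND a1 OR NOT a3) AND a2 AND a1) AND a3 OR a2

a2

(a2 OR (a2 AND a1 OR NOT a3) AND a2 AND a1) AND a3 OR a2
= (a2 OR a2 AND a1) AND a3 OR a2
= a2 AND a3 OR a2
= a2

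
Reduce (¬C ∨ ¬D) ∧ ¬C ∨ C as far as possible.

True

(¬C ∨ ¬D) ∧ ¬C ∨ C
= ¬C ∨ C   — absorption
= True   — complement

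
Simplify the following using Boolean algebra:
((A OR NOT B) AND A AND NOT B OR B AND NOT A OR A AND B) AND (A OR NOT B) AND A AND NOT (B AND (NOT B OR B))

((A OR NOT B) AND A AND NOT B OR B AND NOT A OR A AND B) AND (A OR NOT B) AND A AND NOT (B AND (NOT B OR B))
= ((A OR NOT B) AND A AND NOT B OR B AND NOT A OR A AND B) AND (A OR NOT B) AND A AND NOT B   (complement / identity)
= ((A OR NOT B) AND A AND NOT B OR B) AND (A OR NOT B) AND A AND NOT B   (distribution)
= (A OR NOT B) AND A AND NOT B   (absorption)
= A AND NOT B   (absorption)

A AND NOT B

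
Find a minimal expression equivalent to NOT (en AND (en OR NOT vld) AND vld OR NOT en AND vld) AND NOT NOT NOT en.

NOT (en AND (en OR NOT vld) AND vld OR NOT en AND vld) AND NOT NOT NOT en
= NOT (en AND (en OR NOT vld) AND vld OR NOT en AND vld) AND NOT en   (double negation)
= NOT (en AND vld OR NOT en AND vld) AND NOT en   (absorption)
= NOT vld AND NOT en   (distribution)

NOT vld AND NOT en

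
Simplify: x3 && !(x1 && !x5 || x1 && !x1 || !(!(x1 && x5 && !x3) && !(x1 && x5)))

x3 && !(x1 && !x5 || x1 && !x1 || !(!(x1 && x5 && !x3) && !(x1 && x5)))
= x3 && !(x1 && !x5 || !(!(x1 && x5 && !x3) && !(x1 && x5)))   (complement / identity)
= x3 && !(x1 && !x5 || x1 && x5 && !x3 || x1 && x5)   (De Morgan)
= x3 && !(x1 && !x5 || x1 && x5)   (absorption)
= x3 && !x1   (distribution)

x3 && !x1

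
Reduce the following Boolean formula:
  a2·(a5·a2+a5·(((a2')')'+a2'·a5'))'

a2·(a5·a2+a5·(((a2')')'+a2'·a5'))'
= a2·(a5·a2+a5·(a2'+a2'·a5'))'
= a2·(a5·a2+a5·a2')'
= a2·a5'

a2·a5'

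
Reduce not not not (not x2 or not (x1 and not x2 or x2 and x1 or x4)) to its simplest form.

x2 and (x1 or x4)

not not not (not x2 or not (x1 and not x2 or x2 and x1 or x4))
= not (not x2 or not (x1 and not x2 or x2 and x1 or x4))
= x2 and (x1 and not x2 or x2 and x1 or x4)
= x2 and (x1 or x4)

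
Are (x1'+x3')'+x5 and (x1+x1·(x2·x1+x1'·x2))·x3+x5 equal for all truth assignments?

E1: (x1'+x3')'+x5
    = x1·x3+x5   — De Morgan
E2: (x1+x1·(x2·x1+x1'·x2))·x3+x5
    = (x1+x1·x2)·x3+x5   — distribution
    = x1·x3+x5   — absorption
Both reduce to x1·x3+x5, so they are equivalent.

Yes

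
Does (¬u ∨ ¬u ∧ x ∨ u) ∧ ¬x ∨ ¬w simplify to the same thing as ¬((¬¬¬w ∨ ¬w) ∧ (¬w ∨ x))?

No

E1: (¬u ∨ ¬u ∧ x ∨ u) ∧ ¬x ∨ ¬w
    = (¬u ∨ u) ∧ ¬x ∨ ¬w   — absorption
    = ¬x ∨ ¬w   — complement / identity
E2: ¬((¬¬¬w ∨ ¬w) ∧ (¬w ∨ x))
    = ¬((¬w ∨ ¬w) ∧ (¬w ∨ x))   — double negation
    = ¬(¬w ∧ x ∨ ¬w)   — distribution
    = ¬¬w   — absorption
    = w   — double negation
These differ: at u=1, w=0, x=1, E1 = 1 but E2 = 0.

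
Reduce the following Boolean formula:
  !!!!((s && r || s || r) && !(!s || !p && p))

!!!!((s && r || s || r) && !(!s || !p && p))
= !!!!((s || r) && !(!s || !p && p))   [absorption]
= !!!!((s || r) && !!s)   [complement / identity]
= !!!!((s || r) && s)   [double negation]
= !!!!s   [absorption]
= !!s   [double negation]
= s   [double negation]

s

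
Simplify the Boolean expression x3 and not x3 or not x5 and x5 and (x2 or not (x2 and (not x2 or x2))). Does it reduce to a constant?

False

x3 and not x3 or not x5 and x5 and (x2 or not (x2 and (not x2 or x2)))
= x3 and not x3 or not x5 and x5 and (x2 or not x2)   — complement / identity
= x3 and not x3 or not x5 and x5   — complement / identity
= x3 and not x3   — complement / identity
= False   — complement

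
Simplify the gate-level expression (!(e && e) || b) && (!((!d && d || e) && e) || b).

(!(e && e) || b) && (!((!d && d || e) && e) || b)
= (!(e && e) || b) && (!(e && e) || b)   [complement / identity]
= !(e && e) || b && b   [distribution]
= !e || b && b   [idempotence]
= !e || b   [idempotence]

!e || b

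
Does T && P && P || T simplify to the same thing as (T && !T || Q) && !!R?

E1: T && P && P || T
    = T && P || T   — idempotence
    = T   — absorption
E2: (T && !T || Q) && !!R
    = (T && !T || Q) && R   — double negation
    = Q && R   — complement / identity
These differ: at P=1, Q=1, R=0, T=1, E1 = 1 but E2 = 0.

No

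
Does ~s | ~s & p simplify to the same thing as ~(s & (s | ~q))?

E1: ~s | ~s & p
    = ~s   — absorption
E2: ~(s & (s | ~q))
    = ~s   — absorption
Both reduce to ~s, so they are equivalent.

Yes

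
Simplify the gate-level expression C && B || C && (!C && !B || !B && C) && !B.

C

C && B || C && (!C && !B || !B && C) && !B
= C && B || C && !B && !B   (distribution)
= C && B || C && !B   (idempotence)
= C   (distribution)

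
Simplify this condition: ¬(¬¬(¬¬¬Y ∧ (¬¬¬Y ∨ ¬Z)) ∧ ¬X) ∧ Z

(Y ∨ X) ∧ Z

¬(¬¬(¬¬¬Y ∧ (¬¬¬Y ∨ ¬Z)) ∧ ¬X) ∧ Z
= ¬(¬¬¬¬¬Y ∧ ¬X) ∧ Z   — absorption
= (¬¬¬¬Y ∨ X) ∧ Z   — De Morgan
= (¬¬Y ∨ X) ∧ Z   — double negation
= (Y ∨ X) ∧ Z   — double negation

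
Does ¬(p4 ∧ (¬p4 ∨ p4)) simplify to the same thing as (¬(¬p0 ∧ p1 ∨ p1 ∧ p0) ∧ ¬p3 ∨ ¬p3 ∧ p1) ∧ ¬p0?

No

E1: ¬(p4 ∧ (¬p4 ∨ p4))
    = ¬p4   — complement / identity
E2: (¬(¬p0 ∧ p1 ∨ p1 ∧ p0) ∧ ¬p3 ∨ ¬p3 ∧ p1) ∧ ¬p0
    = (¬p1 ∧ ¬p3 ∨ ¬p3 ∧ p1) ∧ ¬p0   — distribution
    = ¬p3 ∧ ¬p0   — distribution
These differ: at p0=1, p1=0, p3=0, p4=0, E1 = 1 but E2 = 0.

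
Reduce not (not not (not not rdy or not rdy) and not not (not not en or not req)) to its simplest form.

not (not not (not not rdy or not rdy) and not not (not not en or not req))
= not (not not rdy or not rdy) or not (not not en or not req)
= not (not not rdy or not rdy) or not en and req
= not rdy and rdy or not en and req
= not en and req

not en and req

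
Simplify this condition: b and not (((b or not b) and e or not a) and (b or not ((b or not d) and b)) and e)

b and not e

b and not (((b or not b) and e or not a) and (b or not ((b or not d) and b)) and e)
= b and not (((b or not b) and e or not a) and (b or not b) and e)   (absorption)
= b and not ((b or not b) and e)   (absorption)
= b and not e   (complement / identity)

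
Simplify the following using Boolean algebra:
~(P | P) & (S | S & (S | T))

~(P | P) & (S | S & (S | T))
= ~(P | P) & (S | S)
= ~(P | P) & S
= ~P & S

~P & S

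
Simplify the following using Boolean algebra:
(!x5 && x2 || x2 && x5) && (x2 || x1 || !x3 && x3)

x2

(!x5 && x2 || x2 && x5) && (x2 || x1 || !x3 && x3)
= x2 && (x2 || x1 || !x3 && x3)   (distribution)
= x2 && (x2 || x1)   (complement / identity)
= x2   (absorption)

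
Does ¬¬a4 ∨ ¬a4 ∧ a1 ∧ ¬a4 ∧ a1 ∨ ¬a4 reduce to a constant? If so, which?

yes, True

¬¬a4 ∨ ¬a4 ∧ a1 ∧ ¬a4 ∧ a1 ∨ ¬a4
= ¬¬a4 ∨ ¬a4 ∧ a1 ∨ ¬a4   (idempotence)
= ¬¬a4 ∨ ¬a4   (absorption)
= a4 ∨ ¬a4   (double negation)
= True   (complement)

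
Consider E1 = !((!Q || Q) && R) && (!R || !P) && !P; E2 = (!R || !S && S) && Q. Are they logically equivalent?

E1: !((!Q || Q) && R) && (!R || !P) && !P
    = !R && (!R || !P) && !P   (complement / identity)
    = !R && !P   (absorption)
E2: (!R || !S && S) && Q
    = !R && Q   (complement / identity)
These differ: at P=1, Q=1, R=0, S=0, E1 = 0 but E2 = 1.

No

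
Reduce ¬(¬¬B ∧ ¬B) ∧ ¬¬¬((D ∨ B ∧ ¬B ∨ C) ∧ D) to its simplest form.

¬D

¬(¬¬B ∧ ¬B) ∧ ¬¬¬((D ∨ B ∧ ¬B ∨ C) ∧ D)
= ¬(¬¬B ∧ ¬B) ∧ ¬¬¬((D ∨ C) ∧ D)
= (¬B ∨ B) ∧ ¬¬¬((D ∨ C) ∧ D)
= ¬¬¬((D ∨ C) ∧ D)
= ¬¬¬D
= ¬D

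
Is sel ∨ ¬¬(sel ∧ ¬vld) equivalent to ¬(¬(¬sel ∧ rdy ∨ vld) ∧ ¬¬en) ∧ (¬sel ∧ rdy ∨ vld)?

No

E1: sel ∨ ¬¬(sel ∧ ¬vld)
    = sel ∨ sel ∧ ¬vld   [double negation]
    = sel   [absorption]
E2: ¬(¬(¬sel ∧ rdy ∨ vld) ∧ ¬¬en) ∧ (¬sel ∧ rdy ∨ vld)
    = (¬sel ∧ rdy ∨ vld ∨ ¬en) ∧ (¬sel ∧ rdy ∨ vld)   [De Morgan]
    = ¬sel ∧ rdy ∨ vld   [absorption]
These differ: at en=0, rdy=0, sel=0, vld=1, E1 = 0 but E2 = 1.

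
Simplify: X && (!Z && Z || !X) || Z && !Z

X && (!Z && Z || !X) || Z && !Z
= X && !X || Z && !Z
= Z && !Z
= false

false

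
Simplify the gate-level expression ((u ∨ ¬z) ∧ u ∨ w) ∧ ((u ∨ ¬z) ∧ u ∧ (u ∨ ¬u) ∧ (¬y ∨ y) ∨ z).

((u ∨ ¬z) ∧ u ∨ w) ∧ ((u ∨ ¬z) ∧ u ∧ (u ∨ ¬u) ∧ (¬y ∨ y) ∨ z)
= ((u ∨ ¬z) ∧ u ∨ w) ∧ ((u ∨ ¬z) ∧ u ∧ (¬y ∨ y) ∨ z)
= ((u ∨ ¬z) ∧ u ∨ w) ∧ ((u ∨ ¬z) ∧ u ∨ z)
= (u ∨ ¬z) ∧ u ∨ w ∧ z
= u ∨ w ∧ z

u ∨ w ∧ z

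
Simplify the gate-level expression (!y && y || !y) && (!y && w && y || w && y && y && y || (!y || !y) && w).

!y && w

(!y && y || !y) && (!y && w && y || w && y && y && y || (!y || !y) && w)
= (!y && y || !y) && (!y && w && y || w && y && y || (!y || !y) && w)   — idempotence
= (!y && y || !y) && (w && y || (!y || !y) && w)   — distribution
= !y && (w && y || (!y || !y) && w)   — complement / identity
= !y && (w && y || !y && w)   — idempotence
= !y && w   — distribution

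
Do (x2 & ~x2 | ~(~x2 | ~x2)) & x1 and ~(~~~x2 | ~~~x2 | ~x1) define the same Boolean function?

Yes

E1: (x2 & ~x2 | ~(~x2 | ~x2)) & x1
    = (x2 & ~x2 | x2 & x2) & x1   — De Morgan
    = x2 & x1   — distribution
E2: ~(~~~x2 | ~~~x2 | ~x1)
    = ~(~~~x2 | ~x1)   — idempotence
    = ~(~x2 | ~x1)   — double negation
    = x2 & x1   — De Morgan
Both reduce to x2 & x1, so they are equivalent.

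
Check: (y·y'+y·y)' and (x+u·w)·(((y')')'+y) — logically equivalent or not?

No

E1: (y·y'+y·y)'
    = y'   — distribution
E2: (x+u·w)·(((y')')'+y)
    = (x+u·w)·(y'+y)   — double negation
    = x+u·w   — complement / identity
These differ: at u=0, w=0, x=0, y=0, E1 = 1 but E2 = 0.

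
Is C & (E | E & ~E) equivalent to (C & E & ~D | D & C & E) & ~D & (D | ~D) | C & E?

Yes

E1: C & (E | E & ~E)
    = C & E   — complement / identity
E2: (C & E & ~D | D & C & E) & ~D & (D | ~D) | C & E
    = (C & E & ~D | D & C & E) & ~D | C & E   — complement / identity
    = C & E & ~D | C & E   — distribution
    = C & E   — absorption
Both reduce to C & E, so they are equivalent.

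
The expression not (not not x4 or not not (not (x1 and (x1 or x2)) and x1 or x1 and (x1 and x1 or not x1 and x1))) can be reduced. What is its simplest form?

not (not not x4 or not not (not (x1 and (x1 or x2)) and x1 or x1 and (x1 and x1 or not x1 and x1)))
= not (not not x4 or not not (not (x1 and (x1 or x2)) and x1 or x1 and x1))   (distribution)
= not (not not x4 or not not (not x1 and x1 or x1 and x1))   (absorption)
= not (not not x4 or not not x1)   (distribution)
= not x4 and not x1   (De Morgan)

not x4 and not x1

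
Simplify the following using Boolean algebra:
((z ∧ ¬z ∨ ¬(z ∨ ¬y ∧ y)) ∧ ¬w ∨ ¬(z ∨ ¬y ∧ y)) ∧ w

¬z ∧ w

((z ∧ ¬z ∨ ¬(z ∨ ¬y ∧ y)) ∧ ¬w ∨ ¬(z ∨ ¬y ∧ y)) ∧ w
= (¬(z ∨ ¬y ∧ y) ∧ ¬w ∨ ¬(z ∨ ¬y ∧ y)) ∧ w   [complement / identity]
= ¬(z ∨ ¬y ∧ y) ∧ w   [absorption]
= ¬z ∧ w   [complement / identity]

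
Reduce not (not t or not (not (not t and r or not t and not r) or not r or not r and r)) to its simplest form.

not (not t or not (not (not t and r or not t and not r) or not r or not r and r))
= not (not t or not (not (not t and r or not t and not r) or not r))   [complement / identity]
= not (not t or not (not not t or not r))   [distribution]
= not (not t or not t and r)   [De Morgan]
= not not t   [absorption]
= t   [double negation]

t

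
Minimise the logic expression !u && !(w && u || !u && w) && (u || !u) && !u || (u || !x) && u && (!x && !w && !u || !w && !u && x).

!w && !u

!u && !(w && u || !u && w) && (u || !u) && !u || (u || !x) && u && (!x && !w && !u || !w && !u && x)
= !u && !(w && u || !u && w) && (u || !u) && !u || u && (!x && !w && !u || !w && !u && x)   (absorption)
= !u && !(w && u || !u && w) && !u || u && (!x && !w && !u || !w && !u && x)   (complement / identity)
= !u && !(w && u || !u && w) && !u || u && !w && !u   (distribution)
= !u && !w && !u || u && !w && !u   (distribution)
= !w && !u   (distribution)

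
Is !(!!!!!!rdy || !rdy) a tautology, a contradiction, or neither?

contradiction

!(!!!!!!rdy || !rdy)
= !(!!!!rdy || !rdy)   [double negation]
= !(!!rdy || !rdy)   [double negation]
= !rdy && rdy   [De Morgan]
= false   [complement]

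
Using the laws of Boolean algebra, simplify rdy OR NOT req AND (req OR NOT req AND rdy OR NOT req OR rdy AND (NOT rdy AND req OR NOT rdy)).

rdy OR NOT req AND (req OR NOT req AND rdy OR NOT req OR rdy AND (NOT rdy AND req OR NOT rdy))
= rdy OR NOT req AND (req OR NOT req AND rdy OR NOT req OR rdy AND NOT rdy)   (absorption)
= rdy OR NOT req AND (req OR NOT req AND rdy OR NOT req)   (complement / identity)
= rdy OR NOT req AND (req OR NOT req)   (absorption)
= rdy OR NOT req   (complement / identity)

rdy OR NOT req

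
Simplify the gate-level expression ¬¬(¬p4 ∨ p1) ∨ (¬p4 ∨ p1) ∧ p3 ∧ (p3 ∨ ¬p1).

¬¬(¬p4 ∨ p1) ∨ (¬p4 ∨ p1) ∧ p3 ∧ (p3 ∨ ¬p1)
= ¬¬(¬p4 ∨ p1) ∨ (¬p4 ∨ p1) ∧ p3   (absorption)
= ¬p4 ∨ p1 ∨ (¬p4 ∨ p1) ∧ p3   (double negation)
= ¬p4 ∨ p1   (absorption)

¬p4 ∨ p1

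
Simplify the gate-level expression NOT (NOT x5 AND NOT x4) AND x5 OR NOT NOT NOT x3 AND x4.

NOT (NOT x5 AND NOT x4) AND x5 OR NOT NOT NOT x3 AND x4
= (x5 OR x4) AND x5 OR NOT NOT NOT x3 AND x4   (De Morgan)
= x5 OR NOT NOT NOT x3 AND x4   (absorption)
= x5 OR NOT x3 AND x4   (double negation)

x5 OR NOT x3 AND x4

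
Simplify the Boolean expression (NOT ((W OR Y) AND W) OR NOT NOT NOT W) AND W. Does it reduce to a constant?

FALSE

(NOT ((W OR Y) AND W) OR NOT NOT NOT W) AND W
= (NOT ((W OR Y) AND W) OR NOT W) AND W
= (NOT W OR NOT W) AND W
= NOT W AND W
= FALSE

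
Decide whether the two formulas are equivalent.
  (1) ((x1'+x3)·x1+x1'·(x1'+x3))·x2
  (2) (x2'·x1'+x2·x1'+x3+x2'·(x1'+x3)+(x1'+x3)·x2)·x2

Yes

E1: ((x1'+x3)·x1+x1'·(x1'+x3))·x2
    = (x1'+x3)·x2
E2: (x2'·x1'+x2·x1'+x3+x2'·(x1'+x3)+(x1'+x3)·x2)·x2
    = (x2'·x1'+x2·x1'+x3+x1'+x3)·x2
    = (x1'+x3+x1'+x3)·x2
    = (x1'+x3)·x2
Both reduce to (x1'+x3)·x2, so they are equivalent.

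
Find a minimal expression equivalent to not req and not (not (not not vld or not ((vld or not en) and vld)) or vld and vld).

not req and not (not (not not vld or not ((vld or not en) and vld)) or vld and vld)
= not req and not (not (not not vld or not vld) or vld and vld)   (absorption)
= not req and not (not vld and vld or vld and vld)   (De Morgan)
= not req and not vld   (distribution)

not req and not vld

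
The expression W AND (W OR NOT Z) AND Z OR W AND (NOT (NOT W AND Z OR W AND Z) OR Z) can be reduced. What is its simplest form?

W AND (W OR NOT Z) AND Z OR W AND (NOT (NOT W AND Z OR W AND Z) OR Z)
= W AND (W OR NOT Z) AND Z OR W AND (NOT Z OR Z)
= W AND Z OR W AND (NOT Z OR Z)
= W AND Z OR W
= W

W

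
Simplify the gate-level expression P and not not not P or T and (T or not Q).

T

P and not not not P or T and (T or not Q)
= P and not P or T and (T or not Q)   [double negation]
= P and not P or T   [absorption]
= T   [complement / identity]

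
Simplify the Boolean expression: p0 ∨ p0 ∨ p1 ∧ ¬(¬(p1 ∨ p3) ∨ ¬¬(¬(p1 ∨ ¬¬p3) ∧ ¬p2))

p0 ∨ p1

p0 ∨ p0 ∨ p1 ∧ ¬(¬(p1 ∨ p3) ∨ ¬¬(¬(p1 ∨ ¬¬p3) ∧ ¬p2))
= p0 ∨ p0 ∨ p1 ∧ ¬(¬(p1 ∨ p3) ∨ ¬(p1 ∨ ¬¬p3 ∨ p2))   — De Morgan
= p0 ∨ p0 ∨ p1 ∧ ¬(¬(p1 ∨ p3) ∨ ¬(p1 ∨ p3 ∨ p2))   — double negation
= p0 ∨ p1 ∧ ¬(¬(p1 ∨ p3) ∨ ¬(p1 ∨ p3 ∨ p2))   — idempotence
= p0 ∨ p1 ∧ (p1 ∨ p3) ∧ (p1 ∨ p3 ∨ p2)   — De Morgan
= p0 ∨ p1 ∧ (p1 ∨ p3)   — absorption
= p0 ∨ p1   — absorption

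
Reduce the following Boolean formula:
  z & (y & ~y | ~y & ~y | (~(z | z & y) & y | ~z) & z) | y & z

z & (y & ~y | ~y & ~y | (~(z | z & y) & y | ~z) & z) | y & z
= z & (y & ~y | ~y & ~y | (~z & y | ~z) & z) | y & z
= z & (y & ~y | ~y & ~y | ~z & z) | y & z
= z & (y & ~y | ~y & ~y) | y & z
= z & ~y | y & z
= z

z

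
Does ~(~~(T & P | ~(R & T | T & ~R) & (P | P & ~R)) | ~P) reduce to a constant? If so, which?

~(~~(T & P | ~(R & T | T & ~R) & (P | P & ~R)) | ~P)
= ~(~~(T & P | ~T & (P | P & ~R)) | ~P)   — distribution
= ~(~~(T & P | ~T & P) | ~P)   — absorption
= ~(~~P | ~P)   — distribution
= ~P & P   — De Morgan
= 0   — complement

yes, False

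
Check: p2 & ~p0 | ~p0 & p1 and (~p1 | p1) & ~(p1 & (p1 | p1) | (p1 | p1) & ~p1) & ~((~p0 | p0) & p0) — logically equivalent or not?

E1: p2 & ~p0 | ~p0 & p1
    = (p2 | p1) & ~p0   — distribution
E2: (~p1 | p1) & ~(p1 & (p1 | p1) | (p1 | p1) & ~p1) & ~((~p0 | p0) & p0)
    = ~(p1 & (p1 | p1) | (p1 | p1) & ~p1) & ~((~p0 | p0) & p0)   — complement / identity
    = ~(p1 & (p1 | p1) | (p1 | p1) & ~p1) & ~p0   — complement / identity
    = ~(p1 | p1) & ~p0   — distribution
    = ~p1 & ~p0   — idempotence
These differ: at p0=0, p1=1, p2=1, E1 = 1 but E2 = 0.

No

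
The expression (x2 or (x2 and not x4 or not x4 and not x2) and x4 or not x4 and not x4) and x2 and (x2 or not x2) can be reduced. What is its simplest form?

x2

(x2 or (x2 and not x4 or not x4 and not x2) and x4 or not x4 and not x4) and x2 and (x2 or not x2)
= (x2 or (x2 and not x4 or not x4 and not x2) and x4 or not x4 and not x4) and x2   [complement / identity]
= (x2 or not x4 and x4 or not x4 and not x4) and x2   [distribution]
= (x2 or not x4) and x2   [distribution]
= x2   [absorption]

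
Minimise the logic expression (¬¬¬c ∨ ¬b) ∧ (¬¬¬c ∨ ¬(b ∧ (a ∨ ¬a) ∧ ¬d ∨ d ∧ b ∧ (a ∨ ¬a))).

(¬¬¬c ∨ ¬b) ∧ (¬¬¬c ∨ ¬(b ∧ (a ∨ ¬a) ∧ ¬d ∨ d ∧ b ∧ (a ∨ ¬a)))
= (¬¬¬c ∨ ¬b) ∧ (¬¬¬c ∨ ¬(b ∧ (a ∨ ¬a)))   [distribution]
= (¬¬¬c ∨ ¬b) ∧ (¬¬¬c ∨ ¬b)   [complement / identity]
= ¬¬¬c ∨ ¬b   [idempotence]
= ¬c ∨ ¬b   [double negation]

¬c ∨ ¬b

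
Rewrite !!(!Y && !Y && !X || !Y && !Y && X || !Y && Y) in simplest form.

!!(!Y && !Y && !X || !Y && !Y && X || !Y && Y)
= !!(!Y && !Y && !X || !Y && !Y && X)   (complement / identity)
= !!(!Y && !Y)   (distribution)
= !!!Y   (idempotence)
= !Y   (double negation)

!Y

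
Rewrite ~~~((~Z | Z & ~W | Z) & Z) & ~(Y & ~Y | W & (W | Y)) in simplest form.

~Z & ~W

~~~((~Z | Z & ~W | Z) & Z) & ~(Y & ~Y | W & (W | Y))
= ~~~((~Z | Z) & Z) & ~(Y & ~Y | W & (W | Y))   [absorption]
= ~((~Z | Z) & Z) & ~(Y & ~Y | W & (W | Y))   [double negation]
= ~Z & ~(Y & ~Y | W & (W | Y))   [complement / identity]
= ~Z & ~(W & (W | Y))   [complement / identity]
= ~Z & ~W   [absorption]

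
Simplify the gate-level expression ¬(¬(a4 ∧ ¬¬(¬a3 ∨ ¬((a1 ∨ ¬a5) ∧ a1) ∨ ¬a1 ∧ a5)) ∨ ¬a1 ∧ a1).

a4 ∧ (¬a3 ∨ ¬a1)

¬(¬(a4 ∧ ¬¬(¬a3 ∨ ¬((a1 ∨ ¬a5) ∧ a1) ∨ ¬a1 ∧ a5)) ∨ ¬a1 ∧ a1)
= ¬(¬(a4 ∧ ¬¬(¬a3 ∨ ¬a1 ∨ ¬a1 ∧ a5)) ∨ ¬a1 ∧ a1)   [absorption]
= ¬(¬(a4 ∧ (¬a3 ∨ ¬a1 ∨ ¬a1 ∧ a5)) ∨ ¬a1 ∧ a1)   [double negation]
= ¬¬(a4 ∧ (¬a3 ∨ ¬a1 ∨ ¬a1 ∧ a5))   [complement / identity]
= ¬¬(a4 ∧ (¬a3 ∨ ¬a1))   [absorption]
= a4 ∧ (¬a3 ∨ ¬a1)   [double negation]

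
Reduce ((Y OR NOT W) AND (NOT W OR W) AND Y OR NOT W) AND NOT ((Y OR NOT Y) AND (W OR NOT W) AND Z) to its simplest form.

(Y OR NOT W) AND NOT Z

((Y OR NOT W) AND (NOT W OR W) AND Y OR NOT W) AND NOT ((Y OR NOT Y) AND (W OR NOT W) AND Z)
= ((Y OR NOT W) AND Y OR NOT W) AND NOT ((Y OR NOT Y) AND (W OR NOT W) AND Z)   (complement / identity)
= ((Y OR NOT W) AND Y OR NOT W) AND NOT ((W OR NOT W) AND Z)   (complement / identity)
= ((Y OR NOT W) AND Y OR NOT W) AND NOT Z   (complement / identity)
= (Y OR NOT W) AND NOT Z   (absorption)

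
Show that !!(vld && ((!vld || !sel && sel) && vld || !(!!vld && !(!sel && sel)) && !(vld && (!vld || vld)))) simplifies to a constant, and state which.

false

!!(vld && ((!vld || !sel && sel) && vld || !(!!vld && !(!sel && sel)) && !(vld && (!vld || vld))))
= !!(vld && ((!vld || !sel && sel) && vld || (!vld || !sel && sel) && !(vld && (!vld || vld))))   (De Morgan)
= !!(vld && ((!vld || !sel && sel) && vld || (!vld || !sel && sel) && !vld))   (complement / identity)
= !!(vld && (!vld || !sel && sel))   (distribution)
= vld && (!vld || !sel && sel)   (double negation)
= vld && !vld   (complement / identity)
= false   (complement)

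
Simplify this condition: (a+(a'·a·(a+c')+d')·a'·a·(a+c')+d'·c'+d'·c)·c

(a+(a'·a·(a+c')+d')·a'·a·(a+c')+d'·c'+d'·c)·c
= (a+(a'·a·(a+c')+d')·a'·a·(a+c')+d')·c   [distribution]
= (a+a'·a·(a+c')+d')·c   [absorption]
= (a+a'·a+d')·c   [absorption]
= (a+d')·c   [complement / identity]

(a+d')·c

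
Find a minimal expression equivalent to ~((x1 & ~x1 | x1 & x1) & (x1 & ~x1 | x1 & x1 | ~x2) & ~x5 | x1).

~x1

~((x1 & ~x1 | x1 & x1) & (x1 & ~x1 | x1 & x1 | ~x2) & ~x5 | x1)
= ~((x1 & ~x1 | x1 & x1) & ~x5 | x1)   (absorption)
= ~(x1 & ~x5 | x1)   (distribution)
= ~x1   (absorption)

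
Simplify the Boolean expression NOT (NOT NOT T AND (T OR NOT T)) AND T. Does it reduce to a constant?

FALSE

NOT (NOT NOT T AND (T OR NOT T)) AND T
= NOT NOT NOT T AND T
= NOT T AND T
= FALSE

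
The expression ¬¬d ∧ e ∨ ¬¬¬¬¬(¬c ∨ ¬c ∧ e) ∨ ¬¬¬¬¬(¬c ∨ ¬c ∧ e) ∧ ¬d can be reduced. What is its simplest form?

¬¬d ∧ e ∨ ¬¬¬¬¬(¬c ∨ ¬c ∧ e) ∨ ¬¬¬¬¬(¬c ∨ ¬c ∧ e) ∧ ¬d
= ¬¬d ∧ e ∨ ¬¬¬¬¬(¬c ∨ ¬c ∧ e)   [absorption]
= ¬¬d ∧ e ∨ ¬¬¬¬¬¬c   [absorption]
= d ∧ e ∨ ¬¬¬¬¬¬c   [double negation]
= d ∧ e ∨ ¬¬¬¬c   [double negation]
= d ∧ e ∨ ¬¬c   [double negation]
= d ∧ e ∨ c   [double negation]

d ∧ e ∨ c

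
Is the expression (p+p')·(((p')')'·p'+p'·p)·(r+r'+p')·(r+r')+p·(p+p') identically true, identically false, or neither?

(p+p')·(((p')')'·p'+p'·p)·(r+r'+p')·(r+r')+p·(p+p')
= (p+p')·(((p')')'·p'+p'·p)·(r+r')+p·(p+p')
= (p+p')·(p'·p'+p'·p)·(r+r')+p·(p+p')
= (p+p')·p'·(r+r')+p·(p+p')
= (p+p')·p'+p·(p+p')
= p+p'
= 1

identically true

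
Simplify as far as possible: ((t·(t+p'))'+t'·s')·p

((t·(t+p'))'+t'·s')·p
= (t'+t'·s')·p   — absorption
= t'·p   — absorption

t'·p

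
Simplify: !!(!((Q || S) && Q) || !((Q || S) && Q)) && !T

!!(!((Q || S) && Q) || !((Q || S) && Q)) && !T
= !((Q || S) && Q && (Q || S) && Q) && !T
= !((Q || S) && Q) && !T
= !Q && !T

!Q && !T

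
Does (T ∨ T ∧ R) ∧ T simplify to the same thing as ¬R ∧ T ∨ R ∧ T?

E1: (T ∨ T ∧ R) ∧ T
    = T ∧ T   — absorption
    = T   — idempotence
E2: ¬R ∧ T ∨ R ∧ T
    = T   — distribution
Both reduce to T, so they are equivalent.

Yes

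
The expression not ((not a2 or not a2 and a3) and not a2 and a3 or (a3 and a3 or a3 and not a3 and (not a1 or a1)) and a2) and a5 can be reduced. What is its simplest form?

not a3 and a5

not ((not a2 or not a2 and a3) and not a2 and a3 or (a3 and a3 or a3 and not a3 and (not a1 or a1)) and a2) and a5
= not (not a2 and not a2 and a3 or (a3 and a3 or a3 and not a3 and (not a1 or a1)) and a2) and a5   (absorption)
= not (not a2 and a3 or (a3 and a3 or a3 and not a3 and (not a1 or a1)) and a2) and a5   (idempotence)
= not (not a2 and a3 or (a3 and a3 or a3 and not a3) and a2) and a5   (complement / identity)
= not (not a2 and a3 or a3 and a2) and a5   (distribution)
= not a3 and a5   (distribution)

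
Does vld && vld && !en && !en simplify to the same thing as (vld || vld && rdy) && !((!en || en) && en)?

E1: vld && vld && !en && !en
    = vld && vld && !en   — idempotence
    = vld && !en   — idempotence
E2: (vld || vld && rdy) && !((!en || en) && en)
    = vld && !((!en || en) && en)   — absorption
    = vld && !en   — complement / identity
Both reduce to vld && !en, so they are equivalent.

Yes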